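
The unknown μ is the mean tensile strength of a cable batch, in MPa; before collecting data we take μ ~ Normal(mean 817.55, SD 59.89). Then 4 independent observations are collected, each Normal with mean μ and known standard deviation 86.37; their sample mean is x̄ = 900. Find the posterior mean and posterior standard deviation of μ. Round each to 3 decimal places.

Posterior mean ≈ 871.795; posterior SD ≈ 35.028

Prior precision 1/τ₀² = 1/59.89² = 0.00027880; data precision n/σ² = 4/86.37² = 0.00053621.
Posterior precision = 0.00027880 + 0.00053621 = 0.00081501, giving posterior SD = 1/√0.00081501 = 35.028.
Posterior mean = (0.00027880·817.55 + 0.00053621·900) / 0.00081501 = 871.795.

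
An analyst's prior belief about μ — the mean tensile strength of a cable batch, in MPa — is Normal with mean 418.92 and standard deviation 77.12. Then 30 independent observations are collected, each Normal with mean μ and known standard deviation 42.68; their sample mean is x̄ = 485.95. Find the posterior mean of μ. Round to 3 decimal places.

Prior precision 1/τ₀² = 1/77.12² = 0.00016814; data precision n/σ² = 30/42.68² = 0.0164692.
Posterior precision = 0.00016814 + 0.0164692 = 0.0166373.
Posterior mean = (0.00016814·418.92 + 0.0164692·485.95) / 0.0166373 = 485.273.

Posterior mean ≈ 485.273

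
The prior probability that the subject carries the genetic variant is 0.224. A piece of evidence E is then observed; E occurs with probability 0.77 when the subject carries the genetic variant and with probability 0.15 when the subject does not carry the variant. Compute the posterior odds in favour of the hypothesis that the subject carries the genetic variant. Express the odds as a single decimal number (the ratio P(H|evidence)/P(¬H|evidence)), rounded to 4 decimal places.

Posterior odds ≈ 1.4818

Prior odds = 0.224/(1−0.224) = 0.28866.
Likelihood ratio for E = 0.77/0.15 = 5.1333.
Posterior odds = prior odds × LR = 1.4818.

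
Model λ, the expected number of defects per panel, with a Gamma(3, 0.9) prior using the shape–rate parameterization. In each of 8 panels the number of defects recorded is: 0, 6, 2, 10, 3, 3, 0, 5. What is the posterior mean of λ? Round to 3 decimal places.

Posterior mean ≈ 3.596

Total count ∑xᵢ = 29 over n = 8 panels.
Gamma is conjugate to the Poisson likelihood: posterior is Gamma(shape = 3+29 = 32, rate = 0.9+8 = 8.9).
E[λ | data] = 32/8.9 = 3.596.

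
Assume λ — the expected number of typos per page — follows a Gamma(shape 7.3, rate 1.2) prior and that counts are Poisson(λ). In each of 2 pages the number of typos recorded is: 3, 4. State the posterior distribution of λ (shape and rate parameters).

The Poisson likelihood adds the total count to the shape and the number of exposure periods to the rate. Here ∑xᵢ = 7 and n = 2, so shape 7.3→14.3 and rate 1.2→3.2.

Posterior: Gamma(shape=14.3, rate=3.2)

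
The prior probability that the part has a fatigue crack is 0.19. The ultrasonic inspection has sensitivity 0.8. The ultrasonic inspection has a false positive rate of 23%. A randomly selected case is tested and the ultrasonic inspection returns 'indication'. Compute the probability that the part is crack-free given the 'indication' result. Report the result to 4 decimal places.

Let H be the event that the part has a fatigue crack. P(H) = 0.19, so P(¬H) = 0.81. With E the 'indication' result, P(E|H) = 0.8 and P(E|¬H) = 0.23.
P(E) = 0.8·0.19 + 0.23·0.81 = 0.15200 + 0.18630 = 0.33830.
By Bayes' theorem, P(H|E) = 0.15200 / 0.33830 = 0.4493. Hence P(¬H|E) = 1 − 0.4493 = 0.5507.

P(¬H | E) ≈ 0.5507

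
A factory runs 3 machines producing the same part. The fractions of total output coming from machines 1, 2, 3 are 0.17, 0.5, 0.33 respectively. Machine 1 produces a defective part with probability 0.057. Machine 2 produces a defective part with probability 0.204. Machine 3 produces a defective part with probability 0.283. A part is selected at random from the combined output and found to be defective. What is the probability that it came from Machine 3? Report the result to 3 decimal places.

Posterior probability ≈ 0.455

P(defective|M1) = 0.057; P(defective|M2) = 0.204; P(defective|M3) = 0.283.
Prior × likelihood for each source: 0.17·0.057=0.009690, 0.5·0.204=0.1020, 0.33·0.283=0.09339. Summing gives P(defective) = 0.20508.
P(Machine 3 | defective) = 0.09339 / 0.20508 = 0.455.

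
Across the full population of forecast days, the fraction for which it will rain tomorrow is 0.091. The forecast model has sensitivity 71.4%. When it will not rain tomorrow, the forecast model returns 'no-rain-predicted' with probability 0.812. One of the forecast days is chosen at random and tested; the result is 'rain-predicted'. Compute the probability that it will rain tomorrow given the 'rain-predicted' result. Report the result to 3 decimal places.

Let H be the event that it will rain tomorrow. P(H) = 0.091, so P(¬H) = 0.909. With E the 'rain-predicted' result, P(E|H) = 0.714 and P(E|¬H) = 0.188.
P(E) = 0.714·0.091 + 0.188·0.909 = 0.064974 + 0.17089 = 0.23587.
By Bayes' theorem, P(H|E) = 0.064974 / 0.23587 = 0.275.

P(H | E) ≈ 0.275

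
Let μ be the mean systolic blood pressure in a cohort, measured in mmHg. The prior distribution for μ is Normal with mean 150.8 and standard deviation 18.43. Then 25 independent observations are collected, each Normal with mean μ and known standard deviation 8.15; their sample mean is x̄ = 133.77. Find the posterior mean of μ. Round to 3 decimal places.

Prior precision 1/τ₀² = 1/18.43² = 0.00294408; data precision n/σ² = 25/8.15² = 0.376378.
Posterior precision = 0.00294408 + 0.376378 = 0.379323.
Posterior mean = (0.00294408·150.8 + 0.376378·133.77) / 0.379323 = 133.902.

Posterior mean ≈ 133.902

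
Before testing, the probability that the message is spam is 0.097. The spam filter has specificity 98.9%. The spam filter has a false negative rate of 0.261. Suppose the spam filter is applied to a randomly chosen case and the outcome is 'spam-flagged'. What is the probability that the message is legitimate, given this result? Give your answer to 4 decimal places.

P(¬H | E) ≈ 0.1217

Let H be the event that the message is spam. P(H) = 0.097, so P(¬H) = 0.903. With E the 'spam-flagged' result, P(E|H) = 0.739 and P(E|¬H) = 0.011.
P(E) = 0.739·0.097 + 0.011·0.903 = 0.071683 + 0.0099330 = 0.081616.
By Bayes' theorem, P(H|E) = 0.071683 / 0.081616 = 0.8783. Hence P(¬H|E) = 1 − 0.8783 = 0.1217.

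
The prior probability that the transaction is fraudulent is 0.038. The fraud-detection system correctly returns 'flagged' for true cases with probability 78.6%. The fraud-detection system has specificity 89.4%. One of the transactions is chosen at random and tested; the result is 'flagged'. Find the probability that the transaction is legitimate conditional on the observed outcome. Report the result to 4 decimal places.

Write H for 'the transaction is fraudulent'. Prior odds H:¬H = 0.038/0.962 = 0.039501. For the 'flagged' outcome, the likelihood ratio is 0.786/0.106 = 7.4151.
Posterior odds = 0.039501 × 7.4151 = 0.29290, so P(H|E) = 0.29290/(1+0.29290) = 0.2265. Then P(¬H|E) = 1 − 0.2265 = 0.7735.

P(¬H | E) ≈ 0.7735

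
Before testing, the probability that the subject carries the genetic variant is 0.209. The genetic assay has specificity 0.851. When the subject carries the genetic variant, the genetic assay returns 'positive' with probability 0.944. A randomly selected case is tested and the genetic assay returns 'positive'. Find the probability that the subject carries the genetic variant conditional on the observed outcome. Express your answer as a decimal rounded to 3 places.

P(H | E) ≈ 0.626

Let H be the event that the subject carries the genetic variant. P(H) = 0.209, so P(¬H) = 0.791. With E the 'positive' result, P(E|H) = 0.944 and P(E|¬H) = 0.149.
P(E) = 0.944·0.209 + 0.149·0.791 = 0.19730 + 0.11786 = 0.31515.
By Bayes' theorem, P(H|E) = 0.19730 / 0.31515 = 0.626.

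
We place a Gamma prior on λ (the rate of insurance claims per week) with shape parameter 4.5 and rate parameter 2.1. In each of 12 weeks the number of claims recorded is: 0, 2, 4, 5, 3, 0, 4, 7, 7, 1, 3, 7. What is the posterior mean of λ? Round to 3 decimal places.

Total count ∑xᵢ = 43 over n = 12 weeks.
Gamma is conjugate to the Poisson likelihood: posterior is Gamma(shape = 4.5+43 = 47.5, rate = 2.1+12 = 14.1).
E[λ | data] = 47.5/14.1 = 3.369.

Posterior mean ≈ 3.369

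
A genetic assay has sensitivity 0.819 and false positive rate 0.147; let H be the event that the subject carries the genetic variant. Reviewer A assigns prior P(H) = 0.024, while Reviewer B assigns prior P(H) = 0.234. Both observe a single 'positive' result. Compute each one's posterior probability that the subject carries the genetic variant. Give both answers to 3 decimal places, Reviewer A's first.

Reviewer A: 0.120; Reviewer B: 0.630

The likelihood ratio for a 'positive' result is 0.819/0.147 = 5.5714.
Reviewer A: prior odds 0.024/0.976 = 0.024590; posterior odds 0.13700; posterior probability 0.120.
Reviewer B: prior odds 0.234/0.766 = 0.30548; posterior odds 1.7020; posterior probability 0.630.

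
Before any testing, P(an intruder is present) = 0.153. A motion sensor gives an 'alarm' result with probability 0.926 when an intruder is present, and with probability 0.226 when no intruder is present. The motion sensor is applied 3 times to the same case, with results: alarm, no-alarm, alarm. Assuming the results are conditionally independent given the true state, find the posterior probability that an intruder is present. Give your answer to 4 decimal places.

Let H be the event that an intruder is present; start with P(H) = 0.153. P('alarm'|H) = 0.926, P('alarm'|¬H) = 0.226.
Update on result 1 ('alarm'): P(H) ← 0.926·0.1530 / (0.926·0.1530 + 0.226·0.8470) = 0.14168/0.33310 = 0.4253.
Update on result 2 ('no-alarm'): P(H) ← 0.074·0.4253 / (0.074·0.4253 + 0.774·0.5747) = 0.031475/0.47627 = 0.0661.
Update on result 3 ('alarm'): P(H) ← 0.926·0.0661 / (0.926·0.0661 + 0.226·0.9339) = 0.061195/0.27226 = 0.2248.

Posterior P(H) ≈ 0.2248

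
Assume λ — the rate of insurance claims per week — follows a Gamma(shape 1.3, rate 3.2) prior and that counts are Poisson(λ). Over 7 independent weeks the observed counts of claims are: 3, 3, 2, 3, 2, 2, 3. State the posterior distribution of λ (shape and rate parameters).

Total count ∑xᵢ = 18 over n = 7 weeks.
Gamma is conjugate to the Poisson likelihood: posterior is Gamma(shape = 1.3+18 = 19.3, rate = 3.2+7 = 10.2).

Posterior: Gamma(shape=19.3, rate=10.2)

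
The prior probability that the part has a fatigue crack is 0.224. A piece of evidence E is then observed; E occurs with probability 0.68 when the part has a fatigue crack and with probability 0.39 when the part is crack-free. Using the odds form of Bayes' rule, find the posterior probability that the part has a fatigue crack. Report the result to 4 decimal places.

Prior odds = 0.224/(1−0.224) = 0.28866. In log-odds, ln(0.28866) = -1.2425.
Add log likelihood ratio: ln(1.7436) = 0.55595.
Posterior log-odds = -0.68656, so posterior odds = exp(-0.68656) = 0.50330. Converting, P(H|E) = 0.50330/1.5033 = 0.3348.

Posterior probability ≈ 0.3348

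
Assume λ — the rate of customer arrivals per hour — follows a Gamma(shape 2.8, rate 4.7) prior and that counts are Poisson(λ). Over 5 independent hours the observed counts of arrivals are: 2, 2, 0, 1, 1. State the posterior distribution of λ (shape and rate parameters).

Posterior: Gamma(shape=8.8, rate=9.7)

Total count ∑xᵢ = 6 over n = 5 hours.
Gamma is conjugate to the Poisson likelihood: posterior is Gamma(shape = 2.8+6 = 8.8, rate = 4.7+5 = 9.7).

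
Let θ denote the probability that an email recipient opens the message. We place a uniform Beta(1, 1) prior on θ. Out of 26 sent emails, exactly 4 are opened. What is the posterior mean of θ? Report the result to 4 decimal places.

Observing 4 successes and 22 failures updates Beta(1, 1) by adding the success and failure counts to the two shape parameters: α = 1+4 = 5, β = 1+22 = 23.
E[θ | data] = 5/(5+23) = 0.1786.

Posterior mean ≈ 0.1786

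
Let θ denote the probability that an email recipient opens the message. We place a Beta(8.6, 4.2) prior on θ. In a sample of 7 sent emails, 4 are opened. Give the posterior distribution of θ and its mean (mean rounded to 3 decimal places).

Posterior: Beta(12.6, 7.2); mean ≈ 0.636

Observing 4 successes and 3 failures updates Beta(8.6, 4.2) by adding the success and failure counts to the two shape parameters: α = 8.6+4 = 12.6, β = 4.2+3 = 7.2.
Posterior mean = α/(α+β) = 12.6/19.8 = 0.636.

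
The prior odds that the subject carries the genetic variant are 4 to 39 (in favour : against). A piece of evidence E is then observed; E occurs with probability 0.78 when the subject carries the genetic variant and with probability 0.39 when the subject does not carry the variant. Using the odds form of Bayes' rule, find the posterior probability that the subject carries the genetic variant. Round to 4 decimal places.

Prior odds = 4/39 = 0.10256. In log-odds, ln(0.10256) = -2.2773.
Add log likelihood ratio: ln(2.0000) = 0.69315.
Posterior log-odds = -1.5841, so posterior odds = exp(-1.5841) = 0.20513. Converting, P(H|E) = 0.20513/1.2051 = 0.1702.

Posterior probability ≈ 0.1702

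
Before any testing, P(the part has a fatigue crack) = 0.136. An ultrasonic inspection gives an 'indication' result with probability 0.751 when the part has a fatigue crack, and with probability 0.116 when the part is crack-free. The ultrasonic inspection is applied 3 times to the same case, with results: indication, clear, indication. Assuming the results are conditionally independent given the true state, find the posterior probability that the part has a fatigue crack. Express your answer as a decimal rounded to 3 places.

Posterior P(H) ≈ 0.650

Let H be the event that the part has a fatigue crack; start with P(H) = 0.136. P('indication'|H) = 0.751, P('indication'|¬H) = 0.116.
Update on result 1 ('indication'): P(H) ← 0.751·0.1360 / (0.751·0.1360 + 0.116·0.8640) = 0.10214/0.20236 = 0.5047.
Update on result 2 ('clear'): P(H) ← 0.249·0.5047 / (0.249·0.5047 + 0.884·0.4953) = 0.12568/0.56350 = 0.2230.
Update on result 3 ('indication'): P(H) ← 0.751·0.2230 / (0.751·0.2230 + 0.116·0.7770) = 0.16749/0.25762 = 0.6502.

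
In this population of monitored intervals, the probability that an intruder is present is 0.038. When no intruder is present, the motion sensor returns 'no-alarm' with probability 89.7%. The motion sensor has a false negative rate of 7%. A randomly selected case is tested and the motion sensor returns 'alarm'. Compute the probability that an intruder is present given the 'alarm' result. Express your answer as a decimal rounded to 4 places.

Write H for 'an intruder is present'. Prior odds H:¬H = 0.038/0.962 = 0.039501. For the 'alarm' outcome, the likelihood ratio is 0.93/0.103 = 9.0291.
Posterior odds = 0.039501 × 9.0291 = 0.35666, so P(H|E) = 0.35666/(1+0.35666) = 0.2629.

P(H | E) ≈ 0.2629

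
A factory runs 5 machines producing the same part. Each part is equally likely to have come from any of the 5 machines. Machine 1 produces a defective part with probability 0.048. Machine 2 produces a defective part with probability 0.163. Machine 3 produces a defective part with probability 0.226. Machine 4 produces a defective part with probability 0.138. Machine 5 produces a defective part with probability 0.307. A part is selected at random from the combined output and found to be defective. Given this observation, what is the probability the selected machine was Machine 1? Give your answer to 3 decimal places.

P(defective|M1) = 0.048; P(defective|M2) = 0.163; P(defective|M3) = 0.226; P(defective|M4) = 0.138; P(defective|M5) = 0.307.
Prior × likelihood for each source: 0.2·0.048=0.009600, 0.2·0.163=0.03260, 0.2·0.226=0.04520, 0.2·0.138=0.02760, 0.2·0.307=0.06140. Summing gives P(defective) = 0.17640.
P(Machine 1 | defective) = 0.009600 / 0.17640 = 0.054.

Posterior probability ≈ 0.054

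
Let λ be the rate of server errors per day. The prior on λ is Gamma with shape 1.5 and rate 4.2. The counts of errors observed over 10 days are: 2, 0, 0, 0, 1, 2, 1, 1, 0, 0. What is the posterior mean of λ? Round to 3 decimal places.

Posterior mean ≈ 0.599

Total count ∑xᵢ = 7 over n = 10 days.
Gamma is conjugate to the Poisson likelihood: posterior is Gamma(shape = 1.5+7 = 8.5, rate = 4.2+10 = 14.2).
E[λ | data] = 8.5/14.2 = 0.599.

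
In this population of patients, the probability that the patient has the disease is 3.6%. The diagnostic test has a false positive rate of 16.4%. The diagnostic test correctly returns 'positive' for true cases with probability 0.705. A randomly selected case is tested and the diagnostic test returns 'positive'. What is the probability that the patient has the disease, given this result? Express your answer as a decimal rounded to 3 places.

P(H | E) ≈ 0.138

Let H be the event that the patient has the disease. P(H) = 0.036, so P(¬H) = 0.964. With E the 'positive' result, P(E|H) = 0.705 and P(E|¬H) = 0.164.
P(E) = 0.705·0.036 + 0.164·0.964 = 0.025380 + 0.15810 = 0.18348.
By Bayes' theorem, P(H|E) = 0.025380 / 0.18348 = 0.138.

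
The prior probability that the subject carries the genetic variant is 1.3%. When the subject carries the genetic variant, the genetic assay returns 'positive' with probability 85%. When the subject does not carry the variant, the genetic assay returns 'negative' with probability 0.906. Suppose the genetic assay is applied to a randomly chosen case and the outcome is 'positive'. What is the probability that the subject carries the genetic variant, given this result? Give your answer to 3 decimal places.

P(H | E) ≈ 0.106

Let H be the event that the subject carries the genetic variant. P(H) = 0.013, so P(¬H) = 0.987. With E the 'positive' result, P(E|H) = 0.85 and P(E|¬H) = 0.094.
P(E) = 0.85·0.013 + 0.094·0.987 = 0.011050 + 0.092778 = 0.10383.
By Bayes' theorem, P(H|E) = 0.011050 / 0.10383 = 0.106.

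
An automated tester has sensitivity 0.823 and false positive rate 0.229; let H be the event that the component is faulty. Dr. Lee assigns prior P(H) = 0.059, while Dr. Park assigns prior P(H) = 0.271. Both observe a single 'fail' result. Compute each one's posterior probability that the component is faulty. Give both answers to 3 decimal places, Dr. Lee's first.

The likelihood ratio for a 'fail' result is 0.823/0.229 = 3.5939.
Dr. Lee: prior odds 0.059/0.941 = 0.062699; posterior odds 0.22533; posterior probability 0.184.
Dr. Park: prior odds 0.271/0.729 = 0.37174; posterior odds 1.3360; posterior probability 0.572.

Dr. Lee: 0.184; Dr. Park: 0.572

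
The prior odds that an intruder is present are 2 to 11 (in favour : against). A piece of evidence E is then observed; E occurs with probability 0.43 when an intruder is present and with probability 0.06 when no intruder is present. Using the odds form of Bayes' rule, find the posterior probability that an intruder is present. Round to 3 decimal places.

Posterior probability ≈ 0.566

Prior odds = 2/11 = 0.18182.
Likelihood ratio for E = 0.43/0.06 = 7.1667.
Posterior odds = prior odds × LR = 1.3030.
Posterior probability = odds/(1+odds) = 1.3030/2.3030 = 0.566.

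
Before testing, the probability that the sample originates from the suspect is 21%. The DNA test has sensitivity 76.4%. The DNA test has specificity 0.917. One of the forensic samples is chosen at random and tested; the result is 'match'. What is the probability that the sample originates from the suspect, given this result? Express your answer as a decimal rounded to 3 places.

P(H | E) ≈ 0.710

Write H for 'the sample originates from the suspect'. Prior odds H:¬H = 0.21/0.79 = 0.26582. For the 'match' outcome, the likelihood ratio is 0.764/0.083 = 9.2048.
Posterior odds = 0.26582 × 9.2048 = 2.4469, so P(H|E) = 2.4469/(1+2.4469) = 0.710.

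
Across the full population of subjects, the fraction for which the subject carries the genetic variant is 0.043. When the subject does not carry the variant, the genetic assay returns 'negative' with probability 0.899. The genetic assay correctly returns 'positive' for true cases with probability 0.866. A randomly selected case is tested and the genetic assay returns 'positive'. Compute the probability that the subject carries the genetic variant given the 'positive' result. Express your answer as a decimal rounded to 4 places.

P(H | E) ≈ 0.2781

Let H be the event that the subject carries the genetic variant. P(H) = 0.043, so P(¬H) = 0.957. With E the 'positive' result, P(E|H) = 0.866 and P(E|¬H) = 0.101.
P(E) = 0.866·0.043 + 0.101·0.957 = 0.037238 + 0.096657 = 0.13389.
By Bayes' theorem, P(H|E) = 0.037238 / 0.13389 = 0.2781.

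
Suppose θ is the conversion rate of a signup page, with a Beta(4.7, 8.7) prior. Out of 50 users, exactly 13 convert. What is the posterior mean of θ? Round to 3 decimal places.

Posterior mean ≈ 0.279

The binomial likelihood is conjugate to the Beta prior: with 13 successes and 37 failures, the posterior is Beta(4.7+13, 8.7+37) = Beta(17.7, 45.7).
Posterior mean = α/(α+β) = 17.7/63.4 = 0.279.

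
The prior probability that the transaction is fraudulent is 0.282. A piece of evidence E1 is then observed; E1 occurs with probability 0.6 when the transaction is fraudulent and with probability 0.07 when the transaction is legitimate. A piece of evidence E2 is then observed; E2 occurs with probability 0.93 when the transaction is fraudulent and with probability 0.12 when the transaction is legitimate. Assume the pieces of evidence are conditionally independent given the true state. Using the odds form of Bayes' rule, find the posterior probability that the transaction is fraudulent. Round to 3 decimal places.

Posterior probability ≈ 0.963

Prior odds = 0.282/(1−0.282) = 0.39276.
Likelihood ratio for E1 = 0.6/0.07 = 8.5714.
Likelihood ratio for E2 = 0.93/0.12 = 7.7500.
Posterior odds = prior odds × LR₁ × LR₂ = 26.090.
Posterior probability = odds/(1+odds) = 26.090/27.090 = 0.963.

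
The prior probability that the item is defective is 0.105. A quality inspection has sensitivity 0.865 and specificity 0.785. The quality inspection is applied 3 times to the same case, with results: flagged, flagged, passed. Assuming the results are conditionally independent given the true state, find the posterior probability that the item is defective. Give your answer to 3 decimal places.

Let H be the event that the item is defective; start with P(H) = 0.105. P('flagged'|H) = 0.865, P('flagged'|¬H) = 0.215.
Update on result 1 ('flagged'): P(H) ← 0.865·0.1050 / (0.865·0.1050 + 0.215·0.8950) = 0.090825/0.28325 = 0.3207.
Update on result 2 ('flagged'): P(H) ← 0.865·0.3207 / (0.865·0.3207 + 0.215·0.6793) = 0.27736/0.42342 = 0.6551.
Update on result 3 ('passed'): P(H) ← 0.135·0.6551 / (0.135·0.6551 + 0.785·0.3449) = 0.088432/0.35922 = 0.2462.

Posterior P(H) ≈ 0.246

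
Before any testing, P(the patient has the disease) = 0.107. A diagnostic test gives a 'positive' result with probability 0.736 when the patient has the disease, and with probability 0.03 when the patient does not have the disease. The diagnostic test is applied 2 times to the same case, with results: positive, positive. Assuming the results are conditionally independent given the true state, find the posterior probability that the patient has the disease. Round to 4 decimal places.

Let H be the event that the patient has the disease; start with P(H) = 0.107. P('positive'|H) = 0.736, P('positive'|¬H) = 0.03.
Update on result 1 ('positive'): P(H) ← 0.736·0.1070 / (0.736·0.1070 + 0.03·0.8930) = 0.078752/0.10554 = 0.7462.
Update on result 2 ('positive'): P(H) ← 0.736·0.7462 / (0.736·0.7462 + 0.03·0.2538) = 0.54918/0.55679 = 0.9863.

Posterior P(H) ≈ 0.9863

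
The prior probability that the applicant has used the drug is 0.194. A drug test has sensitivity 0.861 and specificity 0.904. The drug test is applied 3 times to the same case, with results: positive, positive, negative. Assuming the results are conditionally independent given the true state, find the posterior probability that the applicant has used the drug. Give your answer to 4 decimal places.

With H the event that the applicant has used the drug, the joint likelihood of the observed sequence is P(data|H) = 0.861·0.861·0.139 = 0.10304 and P(data|¬H) = 0.096·0.096·0.904 = 0.0083313.
Bayes: P(H|data) = 0.194·0.10304 / (0.194·0.10304 + 0.806·0.0083313) = 0.019990/0.026705 = 0.7486.

Posterior P(H) ≈ 0.7486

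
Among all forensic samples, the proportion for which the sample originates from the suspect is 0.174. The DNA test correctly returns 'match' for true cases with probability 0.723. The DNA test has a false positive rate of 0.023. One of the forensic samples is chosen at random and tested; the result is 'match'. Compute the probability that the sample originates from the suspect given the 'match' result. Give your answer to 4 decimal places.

P(H | E) ≈ 0.8688

Let H be the event that the sample originates from the suspect. P(H) = 0.174, so P(¬H) = 0.826. With E the 'match' result, P(E|H) = 0.723 and P(E|¬H) = 0.023.
P(E) = 0.723·0.174 + 0.023·0.826 = 0.12580 + 0.018998 = 0.14480.
By Bayes' theorem, P(H|E) = 0.12580 / 0.14480 = 0.8688.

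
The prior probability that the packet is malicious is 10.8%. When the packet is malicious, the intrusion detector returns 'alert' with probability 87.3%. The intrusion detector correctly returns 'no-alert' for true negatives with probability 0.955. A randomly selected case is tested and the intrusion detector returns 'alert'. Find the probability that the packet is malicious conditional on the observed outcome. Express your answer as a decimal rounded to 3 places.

Let H be the event that the packet is malicious. P(H) = 0.108, so P(¬H) = 0.892. With E the 'alert' result, P(E|H) = 0.873 and P(E|¬H) = 0.045.
P(E) = 0.873·0.108 + 0.045·0.892 = 0.094284 + 0.040140 = 0.13442.
By Bayes' theorem, P(H|E) = 0.094284 / 0.13442 = 0.701.

P(H | E) ≈ 0.701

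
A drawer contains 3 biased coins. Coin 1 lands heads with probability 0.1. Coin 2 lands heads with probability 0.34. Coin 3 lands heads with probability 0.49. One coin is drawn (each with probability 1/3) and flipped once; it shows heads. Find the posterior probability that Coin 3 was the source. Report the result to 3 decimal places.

P(heads|C1) = 0.1; P(heads|C2) = 0.34; P(heads|C3) = 0.49.
Prior × likelihood for each source: 0.333333·0.1=0.03333, 0.333333·0.34=0.1133, 0.333333·0.49=0.1633. Summing gives P(heads) = 0.31000.
P(Coin 3 | heads) = 0.1633 / 0.31000 = 0.527.

Posterior probability ≈ 0.527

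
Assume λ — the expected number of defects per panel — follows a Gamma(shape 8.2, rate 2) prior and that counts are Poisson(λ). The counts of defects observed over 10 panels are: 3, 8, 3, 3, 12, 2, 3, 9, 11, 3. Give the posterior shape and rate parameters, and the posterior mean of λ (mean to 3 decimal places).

Posterior: Gamma(shape=65.2, rate=12); mean ≈ 5.433

The Poisson likelihood adds the total count to the shape and the number of exposure periods to the rate. Here ∑xᵢ = 57 and n = 10, so shape 8.2→65.2 and rate 2→12.
Posterior mean = shape/rate = 65.2/12 = 5.433.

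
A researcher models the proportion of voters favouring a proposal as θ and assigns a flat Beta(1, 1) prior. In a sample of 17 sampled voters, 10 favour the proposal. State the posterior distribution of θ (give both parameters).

Posterior: Beta(11, 8)

Observing 10 successes and 7 failures updates Beta(1, 1) by adding the success and failure counts to the two shape parameters: α = 1+10 = 11, β = 1+7 = 8.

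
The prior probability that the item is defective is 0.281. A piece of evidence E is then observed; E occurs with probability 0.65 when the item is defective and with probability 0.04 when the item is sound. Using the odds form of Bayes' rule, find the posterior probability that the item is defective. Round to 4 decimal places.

Posterior probability ≈ 0.8640

Prior odds = 0.281/(1−0.281) = 0.39082.
Likelihood ratio for E = 0.65/0.04 = 16.250.
Posterior odds = prior odds × LR = 6.3508.
Posterior probability = odds/(1+odds) = 6.3508/7.3508 = 0.8640.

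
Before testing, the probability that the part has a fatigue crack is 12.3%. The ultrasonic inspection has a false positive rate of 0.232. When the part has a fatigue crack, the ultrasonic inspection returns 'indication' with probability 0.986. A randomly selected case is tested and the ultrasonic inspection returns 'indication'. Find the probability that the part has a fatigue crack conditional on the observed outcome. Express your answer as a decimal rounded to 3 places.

Write H for 'the part has a fatigue crack'. Prior odds H:¬H = 0.123/0.877 = 0.14025. For the 'indication' outcome, the likelihood ratio is 0.986/0.232 = 4.2500.
Posterior odds = 0.14025 × 4.2500 = 0.59607, so P(H|E) = 0.59607/(1+0.59607) = 0.373.

P(H | E) ≈ 0.373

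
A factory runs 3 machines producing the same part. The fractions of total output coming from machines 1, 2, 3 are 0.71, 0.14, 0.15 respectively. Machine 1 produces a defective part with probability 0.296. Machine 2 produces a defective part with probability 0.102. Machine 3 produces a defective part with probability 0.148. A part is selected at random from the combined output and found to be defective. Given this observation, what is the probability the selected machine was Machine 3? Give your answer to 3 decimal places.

P(defective|M1) = 0.296; P(defective|M2) = 0.102; P(defective|M3) = 0.148.
Prior × likelihood for each source: 0.71·0.296=0.2102, 0.14·0.102=0.01428, 0.15·0.148=0.02220. Summing gives P(defective) = 0.24664.
P(Machine 3 | defective) = 0.02220 / 0.24664 = 0.090.

Posterior probability ≈ 0.090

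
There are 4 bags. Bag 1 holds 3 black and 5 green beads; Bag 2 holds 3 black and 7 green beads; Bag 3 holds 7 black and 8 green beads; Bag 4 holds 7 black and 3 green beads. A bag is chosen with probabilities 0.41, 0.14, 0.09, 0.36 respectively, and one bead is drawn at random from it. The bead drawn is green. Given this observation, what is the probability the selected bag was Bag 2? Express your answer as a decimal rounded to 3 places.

Posterior probability ≈ 0.192

P(green|Bag 1) = 0.625; P(green|Bag 2) = 0.7; P(green|Bag 3) = 0.5333; P(green|Bag 4) = 0.3.
Prior × likelihood for each source: 0.41·0.625=0.2562, 0.14·0.7=0.09800, 0.09·0.5333=0.04800, 0.36·0.3=0.1080. Summing gives P(green) = 0.51025.
P(Bag 2 | green) = 0.09800 / 0.51025 = 0.192.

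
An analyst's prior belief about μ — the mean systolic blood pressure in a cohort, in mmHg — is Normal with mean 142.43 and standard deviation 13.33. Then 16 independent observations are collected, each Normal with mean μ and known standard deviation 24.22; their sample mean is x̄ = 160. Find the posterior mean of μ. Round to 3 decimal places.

Posterior mean ≈ 156.995

With known σ, the Normal prior is conjugate. Weight on the data is w = (n/σ²)/(n/σ² + 1/τ₀²) = 0.0272754/(0.0272754+0.00562781) = 0.82896.
Posterior mean = w·x̄ + (1−w)·μ₀ = 0.82896·160 + 0.17104·142.43 = 156.995.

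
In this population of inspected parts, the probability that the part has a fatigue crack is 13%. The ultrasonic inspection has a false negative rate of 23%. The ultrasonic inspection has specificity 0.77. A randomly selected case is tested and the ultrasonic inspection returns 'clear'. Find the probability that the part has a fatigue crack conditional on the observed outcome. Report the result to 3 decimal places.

Let H be the event that the part has a fatigue crack. P(H) = 0.13, so P(¬H) = 0.87. With E the 'clear' result, P(E|H) = 0.23 and P(E|¬H) = 0.77.
P(E) = 0.23·0.13 + 0.77·0.87 = 0.029900 + 0.66990 = 0.69980.
By Bayes' theorem, P(H|E) = 0.029900 / 0.69980 = 0.043.

P(H | E) ≈ 0.043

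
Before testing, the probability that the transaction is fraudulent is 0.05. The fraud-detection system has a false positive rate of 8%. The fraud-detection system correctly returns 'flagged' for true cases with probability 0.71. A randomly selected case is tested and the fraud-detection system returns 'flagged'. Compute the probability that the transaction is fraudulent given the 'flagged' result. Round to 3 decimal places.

Let H be the event that the transaction is fraudulent. P(H) = 0.05, so P(¬H) = 0.95. With E the 'flagged' result, P(E|H) = 0.71 and P(E|¬H) = 0.08.
P(E) = 0.71·0.05 + 0.08·0.95 = 0.035500 + 0.076000 = 0.11150.
By Bayes' theorem, P(H|E) = 0.035500 / 0.11150 = 0.318.

P(H | E) ≈ 0.318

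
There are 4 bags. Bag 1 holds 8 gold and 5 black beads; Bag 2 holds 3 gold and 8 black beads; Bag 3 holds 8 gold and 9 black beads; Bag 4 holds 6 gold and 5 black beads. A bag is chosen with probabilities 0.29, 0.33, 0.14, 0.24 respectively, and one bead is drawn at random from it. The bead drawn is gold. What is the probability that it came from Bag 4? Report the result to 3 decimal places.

Posterior probability ≈ 0.281

P(gold|Bag 1) = 0.6154; P(gold|Bag 2) = 0.2727; P(gold|Bag 3) = 0.4706; P(gold|Bag 4) = 0.5455.
Prior × likelihood for each source: 0.29·0.6154=0.1785, 0.33·0.2727=0.09000, 0.14·0.4706=0.06588, 0.24·0.5455=0.1309. Summing gives P(gold) = 0.46525.
P(Bag 4 | gold) = 0.1309 / 0.46525 = 0.281.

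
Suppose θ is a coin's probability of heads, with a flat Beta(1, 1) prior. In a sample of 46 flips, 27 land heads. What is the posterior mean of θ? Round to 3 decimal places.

Posterior mean ≈ 0.583

The binomial likelihood is conjugate to the Beta prior: with 27 successes and 19 failures, the posterior is Beta(1+27, 1+19) = Beta(28, 20).
Posterior mean = α/(α+β) = 28/48 = 0.583.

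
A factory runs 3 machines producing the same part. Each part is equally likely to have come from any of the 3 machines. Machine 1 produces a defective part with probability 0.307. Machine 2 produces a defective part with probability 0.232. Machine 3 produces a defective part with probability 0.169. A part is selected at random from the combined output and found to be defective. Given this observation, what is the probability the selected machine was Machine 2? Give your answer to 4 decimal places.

Posterior probability ≈ 0.3277

P(defective|M1) = 0.307; P(defective|M2) = 0.232; P(defective|M3) = 0.169.
Prior × likelihood for each source: 0.333333·0.307=0.1023, 0.333333·0.232=0.07733, 0.333333·0.169=0.05633. Summing gives P(defective) = 0.23600.
P(Machine 2 | defective) = 0.07733 / 0.23600 = 0.3277.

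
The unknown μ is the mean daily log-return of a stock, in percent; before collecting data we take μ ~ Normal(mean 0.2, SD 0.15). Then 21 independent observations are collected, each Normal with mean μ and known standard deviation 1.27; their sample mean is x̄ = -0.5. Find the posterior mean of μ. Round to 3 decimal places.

Prior precision 1/τ₀² = 1/0.15² = 44.4444; data precision n/σ² = 21/1.27² = 13.0200.
Posterior precision = 44.4444 + 13.0200 = 57.4645.
Posterior mean = (44.4444·0.2 + 13.0200·-0.5) / 57.4645 = 0.041.

Posterior mean ≈ 0.041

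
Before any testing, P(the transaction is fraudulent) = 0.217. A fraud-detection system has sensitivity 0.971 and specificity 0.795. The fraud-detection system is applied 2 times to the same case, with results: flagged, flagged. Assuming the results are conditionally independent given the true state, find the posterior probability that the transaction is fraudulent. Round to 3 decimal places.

Posterior P(H) ≈ 0.861

Let H be the event that the transaction is fraudulent; start with P(H) = 0.217. P('flagged'|H) = 0.971, P('flagged'|¬H) = 0.205.
Update on result 1 ('flagged'): P(H) ← 0.971·0.2170 / (0.971·0.2170 + 0.205·0.7830) = 0.21071/0.37122 = 0.5676.
Update on result 2 ('flagged'): P(H) ← 0.971·0.5676 / (0.971·0.5676 + 0.205·0.4324) = 0.55114/0.63978 = 0.8615.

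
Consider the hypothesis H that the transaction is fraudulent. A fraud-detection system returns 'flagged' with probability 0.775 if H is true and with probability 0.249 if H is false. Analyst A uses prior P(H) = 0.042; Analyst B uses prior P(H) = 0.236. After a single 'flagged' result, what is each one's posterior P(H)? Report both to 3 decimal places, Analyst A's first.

Analyst A: 0.120; Analyst B: 0.490

P('+'|H) = 0.775, P('+'|¬H) = 0.249.
Analyst A: numerator 0.775·0.042 = 0.032550; evidence = 0.032550+0.249·0.958 = 0.27109; posterior = 0.120.
Analyst B: numerator 0.775·0.236 = 0.18290; evidence = 0.18290+0.249·0.764 = 0.37314; posterior = 0.490.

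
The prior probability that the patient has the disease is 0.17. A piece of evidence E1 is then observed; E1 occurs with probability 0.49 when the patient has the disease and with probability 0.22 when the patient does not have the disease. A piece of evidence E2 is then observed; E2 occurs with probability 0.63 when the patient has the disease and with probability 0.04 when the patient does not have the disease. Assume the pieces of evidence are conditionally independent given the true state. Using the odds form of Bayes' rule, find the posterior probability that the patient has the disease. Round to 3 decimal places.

Posterior probability ≈ 0.878

Prior odds = 0.17/(1−0.17) = 0.20482. In log-odds, ln(0.20482) = -1.5856.
Add log likelihood ratios: ln(2.2273) + ln(15.750) = 3.5576.
Posterior log-odds = 1.9720, so posterior odds = exp(1.9720) = 7.1850. Converting, P(H|E) = 7.1850/8.1850 = 0.878.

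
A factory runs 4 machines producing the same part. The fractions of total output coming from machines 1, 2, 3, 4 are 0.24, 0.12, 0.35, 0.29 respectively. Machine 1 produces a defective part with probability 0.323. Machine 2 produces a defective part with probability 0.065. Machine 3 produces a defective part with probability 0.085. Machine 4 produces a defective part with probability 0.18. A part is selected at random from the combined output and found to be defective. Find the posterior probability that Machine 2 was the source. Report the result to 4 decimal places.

Tabulate prior·likelihood by source: [1] prior 0.24, lik 0.323, product 0.07752; [2] prior 0.12, lik 0.065, product 0.007800; [3] prior 0.35, lik 0.085, product 0.02975; [4] prior 0.29, lik 0.18, product 0.05220.
Normalizing constant = 0.16727; the posterior for Machine 2 is its product over the sum, 0.007800/0.16727 = 0.0466.

Posterior probability ≈ 0.0466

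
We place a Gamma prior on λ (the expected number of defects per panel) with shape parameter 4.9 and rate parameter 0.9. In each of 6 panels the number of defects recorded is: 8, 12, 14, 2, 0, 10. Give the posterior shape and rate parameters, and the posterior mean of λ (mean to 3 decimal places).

The Poisson likelihood adds the total count to the shape and the number of exposure periods to the rate. Here ∑xᵢ = 46 and n = 6, so shape 4.9→50.9 and rate 0.9→6.9.
Posterior mean = shape/rate = 50.9/6.9 = 7.377.

Posterior: Gamma(shape=50.9, rate=6.9); mean ≈ 7.377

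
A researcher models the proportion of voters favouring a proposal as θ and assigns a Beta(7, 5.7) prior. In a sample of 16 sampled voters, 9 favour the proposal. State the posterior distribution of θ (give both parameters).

Posterior: Beta(16, 12.7)

Observing 9 successes and 7 failures updates Beta(7, 5.7) by adding the success and failure counts to the two shape parameters: α = 7+9 = 16, β = 5.7+7 = 12.7.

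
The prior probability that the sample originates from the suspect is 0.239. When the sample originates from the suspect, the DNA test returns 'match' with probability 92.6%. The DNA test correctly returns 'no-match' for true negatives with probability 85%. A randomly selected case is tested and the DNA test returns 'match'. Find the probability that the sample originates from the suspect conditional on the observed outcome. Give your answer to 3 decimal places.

P(H | E) ≈ 0.660

Let H be the event that the sample originates from the suspect. P(H) = 0.239, so P(¬H) = 0.761. With E the 'match' result, P(E|H) = 0.926 and P(E|¬H) = 0.15.
P(E) = 0.926·0.239 + 0.15·0.761 = 0.22131 + 0.11415 = 0.33546.
By Bayes' theorem, P(H|E) = 0.22131 / 0.33546 = 0.660.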